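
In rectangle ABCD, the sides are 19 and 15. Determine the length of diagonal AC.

A rectangle's diagonal splits it into two right triangles, with the diagonal as the hypotenuse.
By the Pythagorean theorem, d^2 = 19^2 + 15^2 = 586.
Therefore d = sqrt(586).

sqrt(586)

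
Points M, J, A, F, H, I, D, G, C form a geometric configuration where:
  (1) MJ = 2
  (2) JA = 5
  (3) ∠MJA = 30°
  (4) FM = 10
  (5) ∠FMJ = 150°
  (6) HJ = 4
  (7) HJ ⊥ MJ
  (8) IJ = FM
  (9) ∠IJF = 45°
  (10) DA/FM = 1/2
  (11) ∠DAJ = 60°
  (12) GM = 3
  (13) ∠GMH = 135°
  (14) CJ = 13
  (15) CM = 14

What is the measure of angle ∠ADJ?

From the given relations: DA = 1/2·FM = 1/2·10 = 5.
Step 1: By the law of cosines on triangle DAJ: DJ² = 5² + 5² − 2·5·5·cos(60°) = 25, so DJ = 5.
Step 2: By the inverse law of cosines on triangle ADJ: cos(∠ADJ) = (5² + 5² − 5²) / (2·5·5) = 25/50 = 0.5, so ∠ADJ = 60°.

Therefore, the measure of angle ∠ADJ = 60°.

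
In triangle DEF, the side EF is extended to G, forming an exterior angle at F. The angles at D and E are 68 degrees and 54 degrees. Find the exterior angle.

By the exterior angle theorem, an exterior angle of a triangle equals the sum of the two remote interior angles.
Exterior angle = angle D + angle E
Exterior angle = 68 + 54 = 122 degrees

122 degrees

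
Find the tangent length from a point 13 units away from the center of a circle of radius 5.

The tangent, radius, and line from the external point to the center form a right triangle.
The right angle is where the tangent meets the radius.
By the Pythagorean theorem: tangent² + 5² = 13²
tangent² = 169 - 25 = 144
tangent = 12

12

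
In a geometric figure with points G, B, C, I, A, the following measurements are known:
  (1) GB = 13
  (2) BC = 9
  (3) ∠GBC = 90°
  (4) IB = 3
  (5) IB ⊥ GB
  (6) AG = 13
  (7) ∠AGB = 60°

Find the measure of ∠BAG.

Step 1: By the law of cosines on triangle AGB: AB² = 13² + 13² − 2·13·13·cos(60°) = 169, so AB = 13.
Step 2: By the inverse law of cosines on triangle BAG: cos(∠BAG) = (13² + 13² − 13²) / (2·13·13) = 169/338 = 0.5, so ∠BAG = 60°.

Therefore, the measure of angle ∠BAG = 60°.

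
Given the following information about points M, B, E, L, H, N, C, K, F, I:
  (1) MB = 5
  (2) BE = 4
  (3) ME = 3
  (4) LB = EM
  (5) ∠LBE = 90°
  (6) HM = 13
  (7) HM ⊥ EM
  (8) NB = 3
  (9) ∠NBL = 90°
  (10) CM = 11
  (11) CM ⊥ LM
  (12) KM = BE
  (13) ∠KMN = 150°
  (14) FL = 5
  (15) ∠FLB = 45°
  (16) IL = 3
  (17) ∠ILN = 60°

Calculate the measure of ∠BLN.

From the given relations: LB = EM = 3.
Step 1: By the law of cosines on triangle LBN: LN² = 3² + 3² − 2·3·3·cos(90°) = 18, so LN = 3·√2.
Step 2: By the inverse law of cosines on triangle BLN: cos(∠BLN) = (3² + (3·√2)² − 3²) / (2·3·3·√2) = 18/25.46 = 0.7071, so ∠BLN = 45°.

Therefore, the measure of angle ∠BLN = 45°.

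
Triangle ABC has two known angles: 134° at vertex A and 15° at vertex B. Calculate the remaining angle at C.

Let angle C = x. Then 134 + 15 + x = 180.
x = 180 - 149 = 31 degrees.

31 degrees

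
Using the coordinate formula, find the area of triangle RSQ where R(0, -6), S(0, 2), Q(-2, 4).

The Shoelace formula computes the area from vertex coordinates by summing cross products.
For vertices (0,-6), (0,2), (-2,4):
Signed sum = 0*2 - 0*-6 + 0*4 - -2*2 + -2*-6 - 0*4
= 0 + 4 + 12 = 16
Area = (1/2)|16| = 8.

8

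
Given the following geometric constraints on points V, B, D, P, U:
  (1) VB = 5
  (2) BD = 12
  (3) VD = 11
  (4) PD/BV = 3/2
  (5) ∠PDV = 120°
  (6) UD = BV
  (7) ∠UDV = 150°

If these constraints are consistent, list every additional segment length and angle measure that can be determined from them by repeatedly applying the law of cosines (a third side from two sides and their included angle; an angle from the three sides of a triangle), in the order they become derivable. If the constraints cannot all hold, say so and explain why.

The constraints are consistent. Derivable facts, in order:
After 1 step:
- VP ≈ 16.12
- VU ≈ 15.53
- ∠BDV = 24.62°
- ∠BVD = 88.96°
- ∠DBV = 66.42°
After 2 steps:
- ∠DPV = 36.23°
- ∠DUV = 20.74°
- ∠DVP = 23.77°
- ∠DVU = 9.26°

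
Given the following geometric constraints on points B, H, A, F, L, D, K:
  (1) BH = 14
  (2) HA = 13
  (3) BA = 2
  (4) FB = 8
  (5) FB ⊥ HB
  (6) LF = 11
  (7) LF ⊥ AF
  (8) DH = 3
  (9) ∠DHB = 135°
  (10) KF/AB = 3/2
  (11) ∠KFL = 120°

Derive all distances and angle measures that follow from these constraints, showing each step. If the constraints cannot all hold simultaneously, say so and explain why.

The constraints are consistent.

From the given relations:
  KF = 3/2·AB = 3/2·2 = 3

Step 1: From BH = 14, HD = 3, and ∠BHD = 135°, by the law of cosines:
  BD² = BH² + HD² - 2·BH·HD·cos(135°) = 196 + 9 + 59.4 = 264.4
  BD ≈ 16.26

Step 2: From HB = 14, BF = 8, and ∠HBF = 90°, by the law of cosines:
  HF² = HB² + BF² - 2·HB·BF·cos(90°) = 196 + 64 - 0 = 260
  HF = 2·√65

Step 3: From LF = 11, FK = 3, and ∠LFK = 120°, by the law of cosines:
  LK² = LF² + FK² - 2·LF·FK·cos(120°) = 121 + 9 + 33 = 163
  LK = √163

Step 4: From BA = 2, BH = 14, AH = 13, by the inverse law of cosines:
  cos(∠ABH) = (BA² + BH² - AH²) / (2·BA·BH)
  ∠ABH = 56.39°

Step 5: From HA = 13, HB = 14, AB = 2, by the inverse law of cosines:
  cos(∠AHB) = (HA² + HB² - AB²) / (2·HA·HB)
  ∠AHB = 7.36°

Step 6: From AB = 2, AH = 13, BH = 14, by the inverse law of cosines:
  cos(∠BAH) = (AB² + AH² - BH²) / (2·AB·AH)
  ∠BAH = 116.25°

Step 7: From BD = 16.26, BH = 14, DH = 3, by the inverse law of cosines:
  cos(∠DBH) = (BD² + BH² - DH²) / (2·BD·BH)
  ∠DBH = 7.5°

Step 8: From HB = 14, HF = 2·√65, BF = 8, by the inverse law of cosines:
  cos(∠BHF) = (HB² + HF² - BF²) / (2·HB·HF)
  ∠BHF = 29.74°

Step 9: From FB = 8, FH = 2·√65, BH = 14, by the inverse law of cosines:
  cos(∠BFH) = (FB² + FH² - BH²) / (2·FB·FH)
  ∠BFH = 60.26°

Step 10: From LF = 11, LK = √163, FK = 3, by the inverse law of cosines:
  cos(∠FLK) = (LF² + LK² - FK²) / (2·LF·LK)
  ∠FLK = 11.74°

Step 11: From DB = 16.26, DH = 3, BH = 14, by the inverse law of cosines:
  cos(∠BDH) = (DB² + DH² - BH²) / (2·DB·DH)
  ∠BDH = 37.5°

Step 12: From KF = 3, KL = √163, FL = 11, by the inverse law of cosines:
  cos(∠FKL) = (KF² + KL² - FL²) / (2·KF·KL)
  ∠FKL = 48.26°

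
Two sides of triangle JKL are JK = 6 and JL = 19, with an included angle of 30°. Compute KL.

When two sides and the included angle are known, the law of cosines gives the third side.
c^2 = a^2 + b^2 - 2ab cos(C) generalizes the Pythagorean theorem to non-right triangles.
Here: KL^2 = 36 + 361 - 228*(sqrt(3)/2) = 397 - 114*sqrt(3)
KL = sqrt(397 - 114*sqrt(3))

sqrt(397 - 114*sqrt(3))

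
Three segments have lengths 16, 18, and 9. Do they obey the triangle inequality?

Yes.
The triangle inequality requires that the sum of any two sides exceeds the third.
Here 9 + 16 = 25 > 18, so the condition is met.

Yes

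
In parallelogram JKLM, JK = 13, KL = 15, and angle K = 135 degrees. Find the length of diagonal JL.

The diagonal of a parallelogram can be found by treating two adjacent sides and the diagonal as a triangle.
Applying the law of cosines with sides 13, 15 and included angle 135°:
d^2 = 169 + 225 - 390*cos(135°) = 195*sqrt(2) + 394
d = sqrt(195*sqrt(2) + 394)

sqrt(195*sqrt(2) + 394)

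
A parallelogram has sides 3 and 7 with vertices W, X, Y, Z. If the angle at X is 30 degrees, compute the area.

Area = a * b * sin(theta)
Area = 3 * 7 * sin(30 degrees)
Area = 21 * 1/2
Area = 21/2

21/2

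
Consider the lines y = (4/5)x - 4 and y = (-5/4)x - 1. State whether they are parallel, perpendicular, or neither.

Slope of line 1: m1 = 4/5
Slope of line 2: m2 = -5/4
Two lines are perpendicular when the product of their slopes is -1 (negative reciprocals).
m1 * m2 = (4/5) * (-5/4) = -1, confirming perpendicularity.

Perpendicular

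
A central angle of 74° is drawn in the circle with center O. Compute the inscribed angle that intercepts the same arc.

By the inscribed angle theorem, the inscribed angle is half the central angle.
Inscribed angle = 74° / 2 = 37°

37°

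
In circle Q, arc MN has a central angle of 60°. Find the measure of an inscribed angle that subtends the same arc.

Inscribed angle = 60° / 2 = 30° (inscribed angle theorem).

30°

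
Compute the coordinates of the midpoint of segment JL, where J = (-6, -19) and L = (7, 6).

The midpoint is the point halfway along the segment.
Move half the horizontal distance: -6 + (7 - -6)/2 = -6 + 13/2 = 1/2
Move half the vertical distance: -19 + (6 - -19)/2 = -19 + 25/2 = -13/2
Midpoint = (1/2, -13/2)

(1/2, -13/2)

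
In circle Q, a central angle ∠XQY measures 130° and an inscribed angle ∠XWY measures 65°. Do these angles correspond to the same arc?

By the inscribed angle theorem, if both angles subtend the same arc, the inscribed angle must be half the central angle.
Half of 130° = 65°, which equals the given inscribed angle of 65°.
Therefore, yes, they correspond to the same arc.

Yes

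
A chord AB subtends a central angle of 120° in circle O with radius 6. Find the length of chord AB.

Chord = 2(6) sin(60°) = 6*sqrt(3)

6*sqrt(3)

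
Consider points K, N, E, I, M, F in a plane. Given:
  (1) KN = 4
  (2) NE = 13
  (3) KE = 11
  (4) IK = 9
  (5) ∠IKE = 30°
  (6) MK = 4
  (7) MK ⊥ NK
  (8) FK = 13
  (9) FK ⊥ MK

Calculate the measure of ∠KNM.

Step 1: By the law of cosines on triangle NKM: NM² = 4² + 4² − 2·4·4·cos(90°) = 32, so NM = 4·√2.
Step 2: By the inverse law of cosines on triangle KNM: cos(∠KNM) = (4² + (4·√2)² − 4²) / (2·4·4·√2) = 32/45.25 = 0.7071, so ∠KNM = 45°.

Therefore, the measure of angle ∠KNM = 45°.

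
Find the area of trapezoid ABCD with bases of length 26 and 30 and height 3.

A trapezoid's area equals the midsegment times the height.
The midsegment is (26 + 30) / 2 = 28.
Area = 28 * 3 = 84.

84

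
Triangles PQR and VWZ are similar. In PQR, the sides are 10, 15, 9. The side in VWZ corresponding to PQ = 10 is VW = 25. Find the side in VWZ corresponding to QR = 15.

Since the triangles are similar, the ratio of corresponding sides is constant.
Scale factor k = VW / PQ = 25 / 10 = 5/2
WZ = k * QR = 5/2 * 15 = 75/2

75/2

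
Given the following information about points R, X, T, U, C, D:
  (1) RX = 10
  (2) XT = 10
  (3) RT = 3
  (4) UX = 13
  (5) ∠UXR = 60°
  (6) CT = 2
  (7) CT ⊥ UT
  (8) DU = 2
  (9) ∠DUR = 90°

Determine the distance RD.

Step 1: By the law of cosines on triangle UXR: UR² = 13² + 10² − 2·13·10·cos(60°) = 139, so UR = √139.
Step 2: By the law of cosines on triangle RUD: RD² = √139² + 2² − 2·√139·2·cos(90°) = 143, so RD = √143.

Therefore, the length of RD = √143.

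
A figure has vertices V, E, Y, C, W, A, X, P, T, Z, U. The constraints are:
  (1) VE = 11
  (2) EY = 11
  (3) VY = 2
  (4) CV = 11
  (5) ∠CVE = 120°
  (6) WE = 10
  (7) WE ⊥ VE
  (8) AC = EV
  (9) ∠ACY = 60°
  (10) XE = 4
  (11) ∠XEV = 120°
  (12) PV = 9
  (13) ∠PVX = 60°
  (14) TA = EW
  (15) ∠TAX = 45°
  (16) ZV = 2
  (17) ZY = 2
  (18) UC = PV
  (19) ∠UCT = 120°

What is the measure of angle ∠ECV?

Step 1: By the law of cosines on triangle CVE: CE² = 11² + 11² − 2·11·11·cos(120°) = 363, so CE = 11·√3.
Step 2: By the inverse law of cosines on triangle ECV: cos(∠ECV) = ((11·√3)² + 11² − 11²) / (2·11·√3·11) = 363/419.16 = 0.866, so ∠ECV = 30°.

Therefore, the measure of angle ∠ECV = 30°.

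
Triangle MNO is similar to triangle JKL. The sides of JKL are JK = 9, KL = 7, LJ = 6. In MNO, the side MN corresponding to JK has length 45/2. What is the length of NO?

Since the triangles are similar, the ratio of corresponding sides is constant.
Scale factor k = MN / JK = 45/2 / 9 = 5/2
NO = k * KL = 5/2 * 7 = 35/2

35/2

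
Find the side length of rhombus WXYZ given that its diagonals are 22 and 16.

In a rhombus, the diagonals bisect each other perpendicularly, creating four congruent right triangles.
Each triangle has legs 11 (half of 22) and 8 (half of 16).
The hypotenuse of each right triangle is a side of the rhombus:
side = sqrt(11^2 + 8^2) = sqrt(185)

sqrt(185)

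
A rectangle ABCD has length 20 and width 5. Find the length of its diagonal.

d = sqrt(20^2 + 5^2) = sqrt(425) = 5*sqrt(17)

5*sqrt(17)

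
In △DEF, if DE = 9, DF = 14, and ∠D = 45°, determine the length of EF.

By the law of cosines: EF^2 = DE^2 + DF^2 - 2*DE*DF*cos(D)
EF^2 = 9^2 + 14^2 - 2*9*14*cos(45°)
EF^2 = 81 + 196 - 252*(sqrt(2)/2)
EF^2 = 277 - 126*sqrt(2)
EF = sqrt(277 - 126*sqrt(2))

sqrt(277 - 126*sqrt(2))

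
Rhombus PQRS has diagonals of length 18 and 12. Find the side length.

Half-diagonals are 9 and 6. side = sqrt(9^2 + 6^2) = sqrt(117) = 3*sqrt(13)

3*sqrt(13)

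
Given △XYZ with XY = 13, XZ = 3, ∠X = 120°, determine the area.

When two sides and the included angle are known, the area formula is (1/2)ab sin(C).
The height from one side to the opposite vertex is 3 sin(120°) = 3*sqrt(3)/2.
Area = (1/2) * 13 * 3*sqrt(3)/2 = 39*sqrt(3)/4.

39*sqrt(3)/4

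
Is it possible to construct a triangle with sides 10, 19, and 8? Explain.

Check the triangle inequality: 10 + 8 = 18 ≤ 19.
Since the sum of two sides does not exceed the third, no triangle can be formed.

No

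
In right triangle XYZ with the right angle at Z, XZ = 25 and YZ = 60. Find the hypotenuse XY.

XY = sqrt(25^2 + 60^2) = sqrt(4225) = 65

65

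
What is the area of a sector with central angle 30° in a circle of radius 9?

Sector area = πr² × θ/360
= π × 9² × 1/12
= π × 81 × 1/12
= 27*pi/4

27*pi/4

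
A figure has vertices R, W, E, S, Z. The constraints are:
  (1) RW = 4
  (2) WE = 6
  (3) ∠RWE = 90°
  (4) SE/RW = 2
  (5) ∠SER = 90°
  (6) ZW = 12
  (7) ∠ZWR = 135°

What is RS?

From the given relations: SE = 2·RW = 2·4 = 8.
Step 1: By the law of cosines on triangle EWR: ER² = 6² + 4² − 2·6·4·cos(90°) = 52, so ER = 2·√13.
Step 2: By the law of cosines on triangle RES: RS² = (2·√13)² + 8² − 2·2·√13·8·cos(90°) = 116, so RS = 2·√29.

Therefore, the length of RS = 2·√29.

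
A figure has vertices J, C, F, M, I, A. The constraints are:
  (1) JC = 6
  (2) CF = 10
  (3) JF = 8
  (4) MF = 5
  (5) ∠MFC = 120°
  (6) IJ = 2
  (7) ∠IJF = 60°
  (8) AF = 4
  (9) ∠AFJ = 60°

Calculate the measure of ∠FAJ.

Step 1: By the law of cosines on triangle AFJ: AJ² = 4² + 8² − 2·4·8·cos(60°) = 48, so AJ = 4·√3.
Step 2: By the inverse law of cosines on triangle FAJ: cos(∠FAJ) = (4² + (4·√3)² − 8²) / (2·4·4·√3) = 0/55.43 = 0, so ∠FAJ = 90°.

Therefore, the measure of angle ∠FAJ = 90°.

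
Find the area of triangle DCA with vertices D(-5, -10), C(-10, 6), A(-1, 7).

Using the Shoelace formula for a triangle:
Area = (1/2)|x0(y1 - y2) + x1(y2 - y0) + x2(y0 - y1)|
Area = (1/2)|-5(6 - 7) + -10(7 - -10) + -1(-10 - 6)|
Area = (1/2)|5 + -170 + 16|
Area = (1/2)|-149|
Area = (1/2)(149)
Area = 149/2

149/2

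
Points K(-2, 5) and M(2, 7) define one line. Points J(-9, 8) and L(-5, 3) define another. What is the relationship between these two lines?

Slope of line 1: m1 = (7 - 5)/(2 - -2) = 2/4 = 1/2
Slope of line 2: m2 = (3 - 8)/(-5 - -9) = -5/4 = -5/4
m1 != m2 (1/2 != -5/4), so not parallel.
m1 * m2 = (1/2) * (-5/4) = -5/8 != -1, so not perpendicular.
The lines are neither parallel nor perpendicular.

Neither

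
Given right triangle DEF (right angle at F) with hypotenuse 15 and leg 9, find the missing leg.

By the Pythagorean theorem: EF^2 = DE^2 - DF^2
EF^2 = 15^2 - 9^2 = 225 - 81 = 144
EF = sqrt(144) = 12

12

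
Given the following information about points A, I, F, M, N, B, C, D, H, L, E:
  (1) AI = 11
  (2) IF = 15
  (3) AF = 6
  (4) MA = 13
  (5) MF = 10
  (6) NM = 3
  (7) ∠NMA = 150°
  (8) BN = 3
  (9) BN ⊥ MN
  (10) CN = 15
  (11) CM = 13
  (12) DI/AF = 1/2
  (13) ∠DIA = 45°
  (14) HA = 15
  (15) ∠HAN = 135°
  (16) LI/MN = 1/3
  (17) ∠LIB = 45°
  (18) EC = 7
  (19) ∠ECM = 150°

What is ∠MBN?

Step 1: By the law of cosines on triangle BNM: BM² = 3² + 3² − 2·3·3·cos(90°) = 18, so BM = 3·√2.
Step 2: By the inverse law of cosines on triangle MBN: cos(∠MBN) = ((3·√2)² + 3² − 3²) / (2·3·√2·3) = 18/25.46 = 0.7071, so ∠MBN = 45°.

Therefore, the measure of angle ∠MBN = 45°.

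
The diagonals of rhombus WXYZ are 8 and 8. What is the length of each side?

The diagonals of a rhombus bisect each other at right angles.
Half-diagonals: 8/2 = 4 and 8/2 = 4
side = sqrt(4^2 + 4^2)
side = sqrt(16 + 16)
side = sqrt(32) = 4*sqrt(2)

4*sqrt(2)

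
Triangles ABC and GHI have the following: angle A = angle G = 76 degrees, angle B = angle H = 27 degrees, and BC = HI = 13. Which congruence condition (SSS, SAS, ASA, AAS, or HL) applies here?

Consider the given information: angle A = angle G = 76 degrees, angle B = angle H = 27 degrees, and BC = HI = 13
This is not SSS or ASA: SSS requires all three pairs of sides, but we don't have that. ASA requires two angles and the side between them.
The correct criterion is AAS. Two pairs of corresponding angles and a non-included side are equal (Angle-Angle-Side).

AAS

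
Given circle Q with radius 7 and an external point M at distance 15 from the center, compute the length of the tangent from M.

tangent = √(d² - r²) = √(15² - 7²) = √(225 - 49) = √176 = 4*sqrt(11)

4*sqrt(11)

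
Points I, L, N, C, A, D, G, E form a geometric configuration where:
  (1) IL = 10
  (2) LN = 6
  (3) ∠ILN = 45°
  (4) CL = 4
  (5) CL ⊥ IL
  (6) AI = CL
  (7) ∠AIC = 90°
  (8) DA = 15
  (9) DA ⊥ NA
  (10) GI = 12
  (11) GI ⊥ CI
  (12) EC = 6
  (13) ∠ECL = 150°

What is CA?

From the given relations: AI = CL = 4.
Step 1: By the law of cosines on triangle CLI: CI² = 4² + 10² − 2·4·10·cos(90°) = 116, so CI = 2·√29.
Step 2: By the law of cosines on triangle CIA: CA² = (2·√29)² + 4² − 2·2·√29·4·cos(90°) = 132, so CA = 2·√33.

Therefore, the length of CA = 2·√33.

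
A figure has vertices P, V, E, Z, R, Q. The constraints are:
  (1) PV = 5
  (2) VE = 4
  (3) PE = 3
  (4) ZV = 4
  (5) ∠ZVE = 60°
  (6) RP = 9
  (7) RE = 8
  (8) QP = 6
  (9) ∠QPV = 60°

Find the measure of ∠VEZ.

Step 1: By the law of cosines on triangle EVZ: EZ² = 4² + 4² − 2·4·4·cos(60°) = 16, so EZ = 4.
Step 2: By the inverse law of cosines on triangle VEZ: cos(∠VEZ) = (4² + 4² − 4²) / (2·4·4) = 16/32 = 0.5, so ∠VEZ = 60°.

Therefore, the measure of angle ∠VEZ = 60°.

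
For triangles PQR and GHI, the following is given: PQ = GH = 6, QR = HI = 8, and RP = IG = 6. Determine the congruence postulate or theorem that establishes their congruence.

Consider the given information: PQ = GH = 6, QR = HI = 8, and RP = IG = 6
This is not SAS or ASA: SAS requires two sides and the included angle between them. ASA requires two angles and the side between them.
The correct criterion is SSS. All three pairs of corresponding sides are equal (Side-Side-Side).

SSS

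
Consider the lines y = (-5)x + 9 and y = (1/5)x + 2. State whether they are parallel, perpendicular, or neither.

Slope of line 1: m1 = -5
Slope of line 2: m2 = 1/5
Two lines are perpendicular when the product of their slopes is -1 (negative reciprocals).
m1 * m2 = (-5) * (1/5) = -1, confirming perpendicularity.

Perpendicular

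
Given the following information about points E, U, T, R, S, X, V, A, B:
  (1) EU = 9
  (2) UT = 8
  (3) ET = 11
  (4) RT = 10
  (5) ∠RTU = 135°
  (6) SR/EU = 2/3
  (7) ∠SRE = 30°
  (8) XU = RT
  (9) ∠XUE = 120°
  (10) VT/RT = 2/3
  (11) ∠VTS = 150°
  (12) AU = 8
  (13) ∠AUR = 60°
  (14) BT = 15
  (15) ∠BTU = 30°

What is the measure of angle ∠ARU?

Step 1: By the law of cosines on triangle UTR: UR² = 8² + 10² − 2·8·10·cos(135°) = 277.14, so UR ≈ 16.65.
Step 2: By the law of cosines on triangle RUA: RA² = 16.65² + 8² − 2·16.65·8·cos(60°) = 207.96, so RA ≈ 14.42.
Step 3: By the inverse law of cosines on triangle ARU: cos(∠ARU) = (14.42² + 16.65² − 8²) / (2·14.42·16.65) = 421.09/480.14 = 0.877, so ∠ARU = 28.71°.

Therefore, the measure of angle ∠ARU = 28.71°.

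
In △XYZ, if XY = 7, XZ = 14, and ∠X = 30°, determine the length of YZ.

When two sides and the included angle are known, the law of cosines gives the third side.
c^2 = a^2 + b^2 - 2ab cos(C) generalizes the Pythagorean theorem to non-right triangles.
Here: YZ^2 = 49 + 196 - 196*(sqrt(3)/2) = 245 - 98*sqrt(3)
YZ = 7*sqrt(5 - 2*sqrt(3))

7*sqrt(5 - 2*sqrt(3))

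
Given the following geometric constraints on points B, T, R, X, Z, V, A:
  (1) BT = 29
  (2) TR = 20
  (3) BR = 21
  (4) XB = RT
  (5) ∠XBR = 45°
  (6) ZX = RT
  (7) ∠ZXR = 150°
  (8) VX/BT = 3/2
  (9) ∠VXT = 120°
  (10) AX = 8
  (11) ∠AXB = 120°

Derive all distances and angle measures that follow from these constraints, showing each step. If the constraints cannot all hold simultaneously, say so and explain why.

The constraints are consistent.

From the given relations:
  XB = RT = 20
  ZX = RT = 20
  VX = 3/2·BT = 3/2·29 ≈ 43.5

Step 1: From BX = 20, XA = 8, and ∠BXA = 120°, by the law of cosines:
  BA² = BX² + XA² - 2·BX·XA·cos(120°) = 400 + 64 + 160 = 624
  BA = 4·√39

Step 2: From RB = 21, BX = 20, and ∠RBX = 45°, by the law of cosines:
  RX² = RB² + BX² - 2·RB·BX·cos(45°) = 441 + 400 - 594 = 247
  RX ≈ 15.72

Step 3: From BR = 21, BT = 29, RT = 20, by the inverse law of cosines:
  cos(∠RBT) = (BR² + BT² - RT²) / (2·BR·BT)
  ∠RBT = 43.6°

Step 4: From TB = 29, TR = 20, BR = 21, by the inverse law of cosines:
  cos(∠BTR) = (TB² + TR² - BR²) / (2·TB·TR)
  ∠BTR = 46.4°

Step 5: From RB = 21, RT = 20, BT = 29, by the inverse law of cosines:
  cos(∠BRT) = (RB² + RT² - BT²) / (2·RB·RT)
  ∠BRT = 90°

Step 6: From RX = 15.72, XZ = 20, and ∠RXZ = 150°, by the law of cosines:
  RZ² = RX² + XZ² - 2·RX·XZ·cos(150°) = 247 + 400 + 544.5 = 1191
  RZ ≈ 34.52

Step 7: From BA = 4·√39, BX = 20, AX = 8, by the inverse law of cosines:
  cos(∠ABX) = (BA² + BX² - AX²) / (2·BA·BX)
  ∠ABX = 16.1°

Step 8: From RB = 21, RX = 15.72, BX = 20, by the inverse law of cosines:
  cos(∠BRX) = (RB² + RX² - BX²) / (2·RB·RX)
  ∠BRX = 64.13°

Step 9: From XB = 20, XR = 15.72, BR = 21, by the inverse law of cosines:
  cos(∠BXR) = (XB² + XR² - BR²) / (2·XB·XR)
  ∠BXR = 70.87°

Step 10: From AB = 4·√39, AX = 8, BX = 20, by the inverse law of cosines:
  cos(∠BAX) = (AB² + AX² - BX²) / (2·AB·AX)
  ∠BAX = 43.9°

Step 11: From RX = 15.72, RZ = 34.52, XZ = 20, by the inverse law of cosines:
  cos(∠XRZ) = (RX² + RZ² - XZ²) / (2·RX·RZ)
  ∠XRZ = 16.84°

Step 12: From ZR = 34.52, ZX = 20, RX = 15.72, by the inverse law of cosines:
  cos(∠RZX) = (ZR² + ZX² - RX²) / (2·ZR·ZX)
  ∠RZX = 13.16°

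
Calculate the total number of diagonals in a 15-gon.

Total line segments between 15 vertices = C(15,2) = 105.
Subtract the 15 sides: 105 - 15 = 90 diagonals.

90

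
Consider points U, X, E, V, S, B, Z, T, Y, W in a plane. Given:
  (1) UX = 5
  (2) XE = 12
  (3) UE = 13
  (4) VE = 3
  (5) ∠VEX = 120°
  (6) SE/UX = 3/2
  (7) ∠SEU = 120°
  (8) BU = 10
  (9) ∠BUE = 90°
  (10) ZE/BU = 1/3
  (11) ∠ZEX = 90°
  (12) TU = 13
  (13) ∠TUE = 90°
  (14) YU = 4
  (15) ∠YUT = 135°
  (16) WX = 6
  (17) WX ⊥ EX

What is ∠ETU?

Step 1: By the law of cosines on triangle TUE: TE² = 13² + 13² − 2·13·13·cos(90°) = 338, so TE = 13·√2.
Step 2: By the inverse law of cosines on triangle ETU: cos(∠ETU) = ((13·√2)² + 13² − 13²) / (2·13·√2·13) = 338/478 = 0.7071, so ∠ETU = 45°.

Therefore, the measure of angle ∠ETU = 45°.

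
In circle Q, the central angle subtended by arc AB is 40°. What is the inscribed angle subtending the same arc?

Inscribed angle = 40° / 2 = 20° (inscribed angle theorem).

20°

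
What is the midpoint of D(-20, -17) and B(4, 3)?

M = ((x₁ + x₂)/2, (y₁ + y₂)/2)
= ((-20 + 4)/2, (-17 + 3)/2)
= (-16/2, -14/2) = (-8, -7)

(-8, -7)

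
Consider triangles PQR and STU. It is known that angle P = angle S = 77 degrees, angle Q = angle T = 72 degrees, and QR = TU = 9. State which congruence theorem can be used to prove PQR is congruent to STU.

The given information provides:
angle P = angle S = 77 degrees, angle Q = angle T = 72 degrees, and QR = TU = 9
This matches the AAS congruence theorem.
Two pairs of corresponding angles and a non-included side are equal (Angle-Angle-Side).

AAS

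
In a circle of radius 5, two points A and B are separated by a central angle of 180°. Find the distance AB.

Chord = 2(5) sin(90°) = 10

10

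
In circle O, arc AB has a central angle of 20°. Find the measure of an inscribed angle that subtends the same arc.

An inscribed angle intercepts an arc from a point on the circle, while the central angle intercepts the same arc from the center.
The inscribed angle is always half the central angle: 20° / 2 = 10°.

10°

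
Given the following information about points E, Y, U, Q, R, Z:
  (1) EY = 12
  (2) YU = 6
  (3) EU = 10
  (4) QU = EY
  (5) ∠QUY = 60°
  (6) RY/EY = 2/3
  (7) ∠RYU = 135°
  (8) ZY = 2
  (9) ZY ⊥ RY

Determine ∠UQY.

From the given relations: QU = EY = 12.
Step 1: By the law of cosines on triangle QUY: QY² = 12² + 6² − 2·12·6·cos(60°) = 108, so QY = 6·√3.
Step 2: By the inverse law of cosines on triangle UQY: cos(∠UQY) = (12² + (6·√3)² − 6²) / (2·12·6·√3) = 216/249.42 = 0.866, so ∠UQY = 30°.

Therefore, the measure of angle ∠UQY = 30°.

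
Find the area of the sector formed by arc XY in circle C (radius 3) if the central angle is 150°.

Sector area = π(3²)(5/12) = 15*pi/4

15*pi/4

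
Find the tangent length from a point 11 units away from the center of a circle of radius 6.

tangent = √(d² - r²) = √(11² - 6²) = √(121 - 36) = √85 = sqrt(85)

sqrt(85)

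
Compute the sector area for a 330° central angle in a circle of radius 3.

Sector area = π(3²)(11/12) = 33*pi/4

33*pi/4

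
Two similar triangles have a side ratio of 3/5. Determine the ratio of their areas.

Area scales with the square of linear dimensions. If every length is multiplied by 3/5, then the area is multiplied by (3/5)^2 = 9/25.
The area ratio is 9:25.

9:25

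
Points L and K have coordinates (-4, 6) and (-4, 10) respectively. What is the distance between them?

d = sqrt((-4 - -4)^2 + (10 - 6)^2)
d = sqrt(0^2 + 4^2)
d = sqrt(0 + 16)
d = sqrt(16) = 4

4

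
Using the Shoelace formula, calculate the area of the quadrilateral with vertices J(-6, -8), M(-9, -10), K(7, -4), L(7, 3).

The Shoelace formula works by pairing each vertex with the next (cycling back to the first).
For each pair, compute x_i*y_(i+1) - x_(i+1)*y_i:
  (-6*-10 - -9*-8) = -12
  (-9*-4 - 7*-10) = 106
  (7*3 - 7*-4) = 49
  (7*-8 - -6*3) = -38
Taking half the absolute value of the total: Area = (1/2)(105) = 105/2.

105/2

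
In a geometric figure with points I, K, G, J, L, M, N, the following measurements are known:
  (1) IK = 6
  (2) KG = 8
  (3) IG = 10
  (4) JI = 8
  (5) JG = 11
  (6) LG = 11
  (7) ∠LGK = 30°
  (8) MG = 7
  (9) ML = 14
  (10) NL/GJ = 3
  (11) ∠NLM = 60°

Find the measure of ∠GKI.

Step 1: By the inverse law of cosines on triangle GKI: cos(∠GKI) = (8² + 6² − 10²) / (2·8·6) = 0/96 = 0, so ∠GKI = 90°.

Therefore, the measure of angle ∠GKI = 90°.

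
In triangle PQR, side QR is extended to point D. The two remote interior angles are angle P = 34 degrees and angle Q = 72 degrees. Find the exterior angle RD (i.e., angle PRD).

By the exterior angle theorem, an exterior angle of a triangle equals the sum of the two remote interior angles.
Exterior angle = angle P + angle Q
Exterior angle = 34 + 72 = 106 degrees

106 degrees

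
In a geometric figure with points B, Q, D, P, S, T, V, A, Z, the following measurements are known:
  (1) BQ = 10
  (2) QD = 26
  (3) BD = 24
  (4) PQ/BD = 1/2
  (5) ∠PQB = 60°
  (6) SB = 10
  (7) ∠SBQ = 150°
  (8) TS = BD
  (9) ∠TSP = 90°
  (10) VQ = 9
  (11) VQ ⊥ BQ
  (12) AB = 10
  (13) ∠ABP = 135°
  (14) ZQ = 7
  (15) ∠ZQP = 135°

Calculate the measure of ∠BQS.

Step 1: By the law of cosines on triangle QBS: QS² = 10² + 10² − 2·10·10·cos(150°) = 373.21, so QS ≈ 19.32.
Step 2: By the inverse law of cosines on triangle BQS: cos(∠BQS) = (10² + 19.32² − 10²) / (2·10·19.32) = 373.21/386.37 = 0.9659, so ∠BQS = 15°.

Therefore, the measure of angle ∠BQS = 15°.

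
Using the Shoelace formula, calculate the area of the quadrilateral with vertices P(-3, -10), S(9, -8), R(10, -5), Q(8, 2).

Shoelace: sum of cross terms = 135, Area = (1/2)|135| = 135/2

135/2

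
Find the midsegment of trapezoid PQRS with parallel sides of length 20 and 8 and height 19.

The midsegment (median) of a trapezoid connects the midpoints of the non-parallel sides.
Its length is the average of the two bases: (20 + 8) / 2 = 14.

14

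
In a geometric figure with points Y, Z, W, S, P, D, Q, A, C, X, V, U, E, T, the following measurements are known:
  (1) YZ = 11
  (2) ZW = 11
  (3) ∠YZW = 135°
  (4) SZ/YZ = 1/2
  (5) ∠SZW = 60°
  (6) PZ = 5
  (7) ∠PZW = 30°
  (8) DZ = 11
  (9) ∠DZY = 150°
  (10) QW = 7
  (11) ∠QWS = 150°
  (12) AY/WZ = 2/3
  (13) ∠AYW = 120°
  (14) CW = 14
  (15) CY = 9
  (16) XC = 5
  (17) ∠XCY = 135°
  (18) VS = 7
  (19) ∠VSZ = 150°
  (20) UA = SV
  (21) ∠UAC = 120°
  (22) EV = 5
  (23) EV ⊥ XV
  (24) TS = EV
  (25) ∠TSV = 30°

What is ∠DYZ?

Step 1: By the law of cosines on triangle YZD: YD² = 11² + 11² − 2·11·11·cos(150°) = 451.58, so YD ≈ 21.25.
Step 2: By the inverse law of cosines on triangle DYZ: cos(∠DYZ) = (21.25² + 11² − 11²) / (2·21.25·11) = 451.58/467.51 = 0.9659, so ∠DYZ = 15°.

Therefore, the measure of angle ∠DYZ = 15°.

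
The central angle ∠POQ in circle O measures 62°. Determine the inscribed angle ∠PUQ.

Inscribed angle = 62° / 2 = 31° (inscribed angle theorem).

31°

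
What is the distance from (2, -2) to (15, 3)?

The horizontal distance is |15 - 2| = 13 and the vertical distance is |3 - -2| = 5.
By the Pythagorean theorem, d = sqrt(13^2 + 5^2) = sqrt(194).

sqrt(194)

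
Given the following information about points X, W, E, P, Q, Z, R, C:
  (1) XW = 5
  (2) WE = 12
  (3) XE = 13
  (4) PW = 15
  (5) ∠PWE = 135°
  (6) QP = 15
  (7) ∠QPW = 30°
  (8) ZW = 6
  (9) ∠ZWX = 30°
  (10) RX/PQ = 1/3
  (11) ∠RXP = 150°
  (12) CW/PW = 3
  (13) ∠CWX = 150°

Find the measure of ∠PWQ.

Step 1: By the law of cosines on triangle WPQ: WQ² = 15² + 15² − 2·15·15·cos(30°) = 60.29, so WQ ≈ 7.76.
Step 2: By the inverse law of cosines on triangle PWQ: cos(∠PWQ) = (15² + 7.76² − 15²) / (2·15·7.76) = 60.29/232.94 = 0.2588, so ∠PWQ = 75°.

Therefore, the measure of angle ∠PWQ = 75°.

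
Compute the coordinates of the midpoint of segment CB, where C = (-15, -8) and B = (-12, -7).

The midpoint is the average of the coordinates:
x: (-15 + -12)/2 = -27/2
y: (-8 + -7)/2 = -15/2
Midpoint = (-27/2, -15/2)

(-27/2, -15/2)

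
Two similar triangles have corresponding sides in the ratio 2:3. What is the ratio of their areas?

The ratio of areas of similar triangles equals the square of the side ratio.
Side ratio = 2:3
Area ratio = (2/3)^2 = 4/9 = 4:9

4:9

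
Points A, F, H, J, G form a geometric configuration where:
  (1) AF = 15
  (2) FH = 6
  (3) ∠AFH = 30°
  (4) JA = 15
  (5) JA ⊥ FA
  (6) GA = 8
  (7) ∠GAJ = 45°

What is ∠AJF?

Step 1: By the law of cosines on triangle JAF: JF² = 15² + 15² − 2·15·15·cos(90°) = 450, so JF = 15·√2.
Step 2: By the inverse law of cosines on triangle AJF: cos(∠AJF) = (15² + (15·√2)² − 15²) / (2·15·15·√2) = 450/636.4 = 0.7071, so ∠AJF = 45°.

Therefore, the measure of angle ∠AJF = 45°.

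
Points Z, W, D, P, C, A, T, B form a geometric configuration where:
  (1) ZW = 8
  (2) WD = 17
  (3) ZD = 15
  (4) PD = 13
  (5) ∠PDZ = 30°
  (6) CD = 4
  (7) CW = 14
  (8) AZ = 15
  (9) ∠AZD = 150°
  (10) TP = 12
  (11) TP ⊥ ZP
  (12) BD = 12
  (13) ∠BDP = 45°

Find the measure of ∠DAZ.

Step 1: By the law of cosines on triangle AZD: AD² = 15² + 15² − 2·15·15·cos(150°) = 839.71, so AD ≈ 28.98.
Step 2: By the inverse law of cosines on triangle DAZ: cos(∠DAZ) = (28.98² + 15² − 15²) / (2·28.98·15) = 839.71/869.33 = 0.9659, so ∠DAZ = 15°.

Therefore, the measure of angle ∠DAZ = 15°.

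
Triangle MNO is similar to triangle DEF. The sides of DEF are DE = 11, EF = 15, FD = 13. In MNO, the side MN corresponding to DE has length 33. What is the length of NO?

Since the triangles are similar, the ratio of corresponding sides is constant.
Scale factor k = MN / DE = 33 / 11 = 3
NO = k * EF = 3 * 15 = 45

45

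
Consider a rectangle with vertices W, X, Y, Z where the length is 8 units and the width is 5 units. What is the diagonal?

A rectangle's diagonal splits it into two right triangles, with the diagonal as the hypotenuse.
By the Pythagorean theorem, d^2 = 8^2 + 5^2 = 89.
Therefore d = sqrt(89).

sqrt(89)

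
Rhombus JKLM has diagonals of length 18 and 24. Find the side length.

In a rhombus, the diagonals bisect each other perpendicularly, creating four congruent right triangles.
Each triangle has legs 9 (half of 18) and 12 (half of 24).
The hypotenuse of each right triangle is a side of the rhombus:
side = sqrt(9^2 + 12^2) = sqrt(225) = 15

15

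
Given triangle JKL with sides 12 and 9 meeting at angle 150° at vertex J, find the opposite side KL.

By the law of cosines: KL^2 = JK^2 + JL^2 - 2*JK*JL*cos(J)
KL^2 = 12^2 + 9^2 - 2*12*9*cos(150°)
KL^2 = 144 + 81 - 216*(-sqrt(3)/2)
KL^2 = 108*sqrt(3) + 225
KL = 3*sqrt(12*sqrt(3) + 25)

3*sqrt(12*sqrt(3) + 25)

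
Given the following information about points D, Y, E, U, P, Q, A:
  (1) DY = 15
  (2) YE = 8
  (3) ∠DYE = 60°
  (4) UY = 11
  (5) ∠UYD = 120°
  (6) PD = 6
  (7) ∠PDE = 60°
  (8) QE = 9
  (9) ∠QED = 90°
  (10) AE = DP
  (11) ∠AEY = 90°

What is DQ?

Step 1: By the law of cosines on triangle EYD: ED² = 8² + 15² − 2·8·15·cos(60°) = 169, so ED = 13.
Step 2: By the law of cosines on triangle DEQ: DQ² = 13² + 9² − 2·13·9·cos(90°) = 250, so DQ = 5·√10.

Therefore, the length of DQ = 5·√10.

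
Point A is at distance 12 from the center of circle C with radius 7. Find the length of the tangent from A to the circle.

Let T be the point of tangency. Then CT ⊥ AT (radius ⊥ tangent).
In right triangle CTA: CA² = CT² + AT²
12² = 7² + AT²
AT² = 95, AT = sqrt(95)

sqrt(95)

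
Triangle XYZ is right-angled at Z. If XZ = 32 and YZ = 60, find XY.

XY = sqrt(32^2 + 60^2) = sqrt(4624) = 68

68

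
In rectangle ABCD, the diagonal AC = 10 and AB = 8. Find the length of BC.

Using the Pythagorean theorem: d^2 = a^2 + b^2
b^2 = d^2 - a^2
b^2 = 100 - 64
b^2 = 36
b = sqrt(36) = 6

6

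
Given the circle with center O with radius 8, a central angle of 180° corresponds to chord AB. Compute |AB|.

Chord = 2(8) sin(90°) = 16

16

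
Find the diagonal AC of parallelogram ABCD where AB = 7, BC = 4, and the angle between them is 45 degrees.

The diagonal of a parallelogram can be found by treating two adjacent sides and the diagonal as a triangle.
Applying the law of cosines with sides 7, 4 and included angle 45°:
d^2 = 49 + 16 - 56*cos(45°) = 65 - 28*sqrt(2)
d = sqrt(65 - 28*sqrt(2))

sqrt(65 - 28*sqrt(2))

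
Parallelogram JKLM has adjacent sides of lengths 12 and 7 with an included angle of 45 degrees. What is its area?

Area = 12 * 7 * sin(45°) = 84 * sqrt(2)/2 = 42*sqrt(2)

42*sqrt(2)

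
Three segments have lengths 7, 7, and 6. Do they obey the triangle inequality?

For three segments to close into a triangle, no single side can be as long as the other two combined.
The longest side is 7, and 6 + 7 = 13 > 7.
A triangle can be formed.

Yes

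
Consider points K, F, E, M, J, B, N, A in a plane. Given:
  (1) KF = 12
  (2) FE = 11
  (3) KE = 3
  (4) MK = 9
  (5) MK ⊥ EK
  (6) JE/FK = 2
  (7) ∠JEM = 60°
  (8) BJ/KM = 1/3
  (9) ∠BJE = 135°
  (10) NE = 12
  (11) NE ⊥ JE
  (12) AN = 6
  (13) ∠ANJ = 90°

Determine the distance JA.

From the given relations: JE = 2·FK = 2·12 = 24.
Step 1: By the law of cosines on triangle JEN: JN² = 24² + 12² − 2·24·12·cos(90°) = 720, so JN = 12·√5.
Step 2: By the law of cosines on triangle JNA: JA² = (12·√5)² + 6² − 2·12·√5·6·cos(90°) = 756, so JA = 6·√21.

Therefore, the length of JA = 6·√21.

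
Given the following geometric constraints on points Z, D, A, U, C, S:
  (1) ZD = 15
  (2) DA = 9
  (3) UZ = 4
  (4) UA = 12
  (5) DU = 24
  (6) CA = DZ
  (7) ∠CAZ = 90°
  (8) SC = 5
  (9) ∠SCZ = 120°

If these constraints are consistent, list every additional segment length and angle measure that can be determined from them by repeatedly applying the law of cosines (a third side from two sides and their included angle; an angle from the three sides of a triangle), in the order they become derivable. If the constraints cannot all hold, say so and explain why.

These constraints are not satisfiable: by the triangle inequality in triangle ZDU, (1) ZD = 15 and (3) UZ = 4 force DU ≤ 15 + 4 = 19, but (5) says DU = 24. No planar figure meets all of them, so nothing further can be derived.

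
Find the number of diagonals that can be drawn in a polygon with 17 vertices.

Each of the 17 vertices connects to 14 non-adjacent vertices via diagonals.
Total connections = 17 × 14 = 238, but each diagonal is counted twice.
Number of diagonals = 238 / 2 = 119.

119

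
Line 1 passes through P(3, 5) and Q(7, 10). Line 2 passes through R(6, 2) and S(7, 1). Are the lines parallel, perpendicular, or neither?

Slope of line 1: m1 = (10 - 5)/(7 - 3) = 5/4 = 5/4
Slope of line 2: m2 = (1 - 2)/(7 - 6) = -1/1 = -1
m1 != m2 and m1*m2 = -5/4 != -1. Neither.

Neither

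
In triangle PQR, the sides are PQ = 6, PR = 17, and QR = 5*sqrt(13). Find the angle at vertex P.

cos(P) = (6² + 17² - (5*sqrt(13))²) / (2 × 6 × 17) = 0, so P = arccos(0) = 90°.

90°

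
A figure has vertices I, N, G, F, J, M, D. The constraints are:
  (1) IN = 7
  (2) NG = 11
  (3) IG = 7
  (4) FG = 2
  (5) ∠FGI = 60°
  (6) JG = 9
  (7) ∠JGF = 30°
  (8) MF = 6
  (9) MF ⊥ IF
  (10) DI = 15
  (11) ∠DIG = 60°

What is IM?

Step 1: By the law of cosines on triangle FGI: FI² = 2² + 7² − 2·2·7·cos(60°) = 39, so FI = √39.
Step 2: By the law of cosines on triangle IFM: IM² = √39² + 6² − 2·√39·6·cos(90°) = 75, so IM = 5·√3.

Therefore, the length of IM = 5·√3.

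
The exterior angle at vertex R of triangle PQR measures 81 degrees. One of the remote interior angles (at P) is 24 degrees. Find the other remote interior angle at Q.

angle Q = 81 - 24 = 57 degrees (exterior angle theorem).

57 degrees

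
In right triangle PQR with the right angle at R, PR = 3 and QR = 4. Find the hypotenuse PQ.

PQ = sqrt(3^2 + 4^2) = sqrt(25) = 5

5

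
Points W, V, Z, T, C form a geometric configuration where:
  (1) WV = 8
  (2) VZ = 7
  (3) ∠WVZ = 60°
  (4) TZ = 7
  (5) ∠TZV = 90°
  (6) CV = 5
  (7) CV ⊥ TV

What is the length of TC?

Step 1: By the law of cosines on triangle VZT: VT² = 7² + 7² − 2·7·7·cos(90°) = 98, so VT = 7·√2.
Step 2: By the law of cosines on triangle TVC: TC² = (7·√2)² + 5² − 2·7·√2·5·cos(90°) = 123, so TC = √123.

Therefore, the length of TC = √123.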